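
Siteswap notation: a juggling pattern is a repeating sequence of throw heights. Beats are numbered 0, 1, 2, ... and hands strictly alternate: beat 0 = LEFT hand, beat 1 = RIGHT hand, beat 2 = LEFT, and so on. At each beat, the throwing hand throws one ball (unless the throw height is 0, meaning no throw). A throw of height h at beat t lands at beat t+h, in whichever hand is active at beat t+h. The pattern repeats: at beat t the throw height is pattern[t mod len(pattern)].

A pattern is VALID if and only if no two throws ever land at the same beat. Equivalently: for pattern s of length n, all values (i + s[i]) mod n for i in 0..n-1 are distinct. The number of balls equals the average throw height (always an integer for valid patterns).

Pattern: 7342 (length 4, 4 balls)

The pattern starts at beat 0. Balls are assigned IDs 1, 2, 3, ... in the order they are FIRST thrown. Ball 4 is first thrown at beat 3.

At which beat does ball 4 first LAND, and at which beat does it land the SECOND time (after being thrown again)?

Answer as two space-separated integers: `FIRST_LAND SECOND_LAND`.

Beat 0 (L): throw ball1 h=7 -> lands@7:R; in-air after throw: [b1@7:R]
Beat 1 (R): throw ball2 h=3 -> lands@4:L; in-air after throw: [b2@4:L b1@7:R]
Beat 2 (L): throw ball3 h=4 -> lands@6:L; in-air after throw: [b2@4:L b3@6:L b1@7:R]
Beat 3 (R): throw ball4 h=2 -> lands@5:R; in-air after throw: [b2@4:L b4@5:R b3@6:L b1@7:R]
Beat 4 (L): throw ball2 h=7 -> lands@11:R; in-air after throw: [b4@5:R b3@6:L b1@7:R b2@11:R]
Beat 5 (R): throw ball4 h=3 -> lands@8:L; in-air after throw: [b3@6:L b1@7:R b4@8:L b2@11:R]
Beat 6 (L): throw ball3 h=4 -> lands@10:L; in-air after throw: [b1@7:R b4@8:L b3@10:L b2@11:R]
Beat 7 (R): throw ball1 h=2 -> lands@9:R; in-air after throw: [b4@8:L b1@9:R b3@10:L b2@11:R]
Beat 8 (L): throw ball4 h=7 -> lands@15:R; in-air after throw: [b1@9:R b3@10:L b2@11:R b4@15:R]
Ball 4: thrown@3 h=2 -> first land @5; rethrown@5 h=3 -> second land @8

Answer: 5 8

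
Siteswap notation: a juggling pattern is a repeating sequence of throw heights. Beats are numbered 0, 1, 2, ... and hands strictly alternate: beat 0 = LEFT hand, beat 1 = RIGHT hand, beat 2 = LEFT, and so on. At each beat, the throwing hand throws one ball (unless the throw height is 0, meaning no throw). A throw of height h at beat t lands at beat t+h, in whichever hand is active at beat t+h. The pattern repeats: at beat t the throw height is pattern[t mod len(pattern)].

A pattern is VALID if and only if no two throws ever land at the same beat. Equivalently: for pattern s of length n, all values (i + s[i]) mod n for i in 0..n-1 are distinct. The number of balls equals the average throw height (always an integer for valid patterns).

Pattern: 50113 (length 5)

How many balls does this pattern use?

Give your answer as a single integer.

Pattern = [5, 0, 1, 1, 3], length n = 5
  position 0: throw height = 5, running sum = 5
  position 1: throw height = 0, running sum = 5
  position 2: throw height = 1, running sum = 6
  position 3: throw height = 1, running sum = 7
  position 4: throw height = 3, running sum = 10
Total sum = 10; balls = sum / n = 10 / 5 = 2

Answer: 2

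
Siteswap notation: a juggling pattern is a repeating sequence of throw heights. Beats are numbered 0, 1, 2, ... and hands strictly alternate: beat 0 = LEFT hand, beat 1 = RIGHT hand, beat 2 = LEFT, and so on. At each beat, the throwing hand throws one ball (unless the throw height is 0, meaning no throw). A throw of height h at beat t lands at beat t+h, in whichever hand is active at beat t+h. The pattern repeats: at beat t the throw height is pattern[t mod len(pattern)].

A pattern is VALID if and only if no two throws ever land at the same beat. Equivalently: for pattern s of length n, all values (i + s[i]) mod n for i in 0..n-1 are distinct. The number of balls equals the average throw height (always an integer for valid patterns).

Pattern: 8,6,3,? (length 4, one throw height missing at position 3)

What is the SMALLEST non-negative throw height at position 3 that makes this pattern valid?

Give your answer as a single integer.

i=0: (0 + 8) mod 4 = 0
i=1: (1 + 6) mod 4 = 3
i=2: (2 + 3) mod 4 = 1
i=3: s[i]=? (unknown)
Known residues: [0, 1, 3]; need a permutation of 0..3, so missing residue r = 2
Need (3 + s) mod 4 = 2; smallest s = (2 - 3) mod 4 = 3

Answer: 3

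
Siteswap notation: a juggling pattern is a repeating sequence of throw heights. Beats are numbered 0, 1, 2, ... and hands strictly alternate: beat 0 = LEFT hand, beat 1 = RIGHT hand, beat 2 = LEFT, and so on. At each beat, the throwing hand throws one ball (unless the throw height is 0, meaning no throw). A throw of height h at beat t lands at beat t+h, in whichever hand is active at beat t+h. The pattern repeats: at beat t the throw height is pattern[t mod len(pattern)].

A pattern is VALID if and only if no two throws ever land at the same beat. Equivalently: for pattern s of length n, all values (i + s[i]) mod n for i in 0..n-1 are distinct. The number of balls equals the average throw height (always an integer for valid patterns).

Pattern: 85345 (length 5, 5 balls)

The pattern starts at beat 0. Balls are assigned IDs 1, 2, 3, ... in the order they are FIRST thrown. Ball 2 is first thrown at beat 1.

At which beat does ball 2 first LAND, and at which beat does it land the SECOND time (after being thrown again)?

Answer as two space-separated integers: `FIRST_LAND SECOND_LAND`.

Answer: 6 11

Derivation:
Beat 0 (L): throw ball1 h=8 -> lands@8:L; in-air after throw: [b1@8:L]
Beat 1 (R): throw ball2 h=5 -> lands@6:L; in-air after throw: [b2@6:L b1@8:L]
Beat 2 (L): throw ball3 h=3 -> lands@5:R; in-air after throw: [b3@5:R b2@6:L b1@8:L]
Beat 3 (R): throw ball4 h=4 -> lands@7:R; in-air after throw: [b3@5:R b2@6:L b4@7:R b1@8:L]
Beat 4 (L): throw ball5 h=5 -> lands@9:R; in-air after throw: [b3@5:R b2@6:L b4@7:R b1@8:L b5@9:R]
Beat 5 (R): throw ball3 h=8 -> lands@13:R; in-air after throw: [b2@6:L b4@7:R b1@8:L b5@9:R b3@13:R]
Beat 6 (L): throw ball2 h=5 -> lands@11:R; in-air after throw: [b4@7:R b1@8:L b5@9:R b2@11:R b3@13:R]
Beat 7 (R): throw ball4 h=3 -> lands@10:L; in-air after throw: [b1@8:L b5@9:R b4@10:L b2@11:R b3@13:R]
Beat 8 (L): throw ball1 h=4 -> lands@12:L; in-air after throw: [b5@9:R b4@10:L b2@11:R b1@12:L b3@13:R]
Beat 9 (R): throw ball5 h=5 -> lands@14:L; in-air after throw: [b4@10:L b2@11:R b1@12:L b3@13:R b5@14:L]
Beat 10 (L): throw ball4 h=8 -> lands@18:L; in-air after throw: [b2@11:R b1@12:L b3@13:R b5@14:L b4@18:L]
Beat 11 (R): throw ball2 h=5 -> lands@16:L; in-air after throw: [b1@12:L b3@13:R b5@14:L b2@16:L b4@18:L]
Ball 2: thrown@1 h=5 -> first land @6; rethrown@6 h=5 -> second land @11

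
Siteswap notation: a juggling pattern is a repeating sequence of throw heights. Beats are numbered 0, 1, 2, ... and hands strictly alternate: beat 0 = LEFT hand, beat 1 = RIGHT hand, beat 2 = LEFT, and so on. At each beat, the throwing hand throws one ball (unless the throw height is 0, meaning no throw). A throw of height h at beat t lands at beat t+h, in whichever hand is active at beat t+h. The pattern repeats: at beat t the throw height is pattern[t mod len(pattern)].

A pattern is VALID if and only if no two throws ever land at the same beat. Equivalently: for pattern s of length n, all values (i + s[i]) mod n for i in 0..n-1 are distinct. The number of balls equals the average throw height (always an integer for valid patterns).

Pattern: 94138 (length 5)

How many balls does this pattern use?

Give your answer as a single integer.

Pattern = [9, 4, 1, 3, 8], length n = 5
  position 0: throw height = 9, running sum = 9
  position 1: throw height = 4, running sum = 13
  position 2: throw height = 1, running sum = 14
  position 3: throw height = 3, running sum = 17
  position 4: throw height = 8, running sum = 25
Total sum = 25; balls = sum / n = 25 / 5 = 5

Answer: 5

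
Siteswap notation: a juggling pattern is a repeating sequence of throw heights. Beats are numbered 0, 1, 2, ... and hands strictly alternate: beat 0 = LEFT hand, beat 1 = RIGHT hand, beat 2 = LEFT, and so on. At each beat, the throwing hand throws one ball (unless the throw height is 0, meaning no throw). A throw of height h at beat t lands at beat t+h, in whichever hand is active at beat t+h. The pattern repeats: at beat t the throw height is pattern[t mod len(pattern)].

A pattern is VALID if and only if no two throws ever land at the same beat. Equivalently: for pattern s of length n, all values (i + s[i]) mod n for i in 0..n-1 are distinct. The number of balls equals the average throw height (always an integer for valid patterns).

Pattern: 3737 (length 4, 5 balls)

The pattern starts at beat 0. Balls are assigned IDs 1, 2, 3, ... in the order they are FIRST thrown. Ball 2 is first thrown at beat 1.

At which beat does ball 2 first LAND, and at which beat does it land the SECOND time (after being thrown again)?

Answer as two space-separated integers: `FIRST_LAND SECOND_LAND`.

Beat 0 (L): throw ball1 h=3 -> lands@3:R; in-air after throw: [b1@3:R]
Beat 1 (R): throw ball2 h=7 -> lands@8:L; in-air after throw: [b1@3:R b2@8:L]
Beat 2 (L): throw ball3 h=3 -> lands@5:R; in-air after throw: [b1@3:R b3@5:R b2@8:L]
Beat 3 (R): throw ball1 h=7 -> lands@10:L; in-air after throw: [b3@5:R b2@8:L b1@10:L]
Beat 4 (L): throw ball4 h=3 -> lands@7:R; in-air after throw: [b3@5:R b4@7:R b2@8:L b1@10:L]
Beat 5 (R): throw ball3 h=7 -> lands@12:L; in-air after throw: [b4@7:R b2@8:L b1@10:L b3@12:L]
Beat 6 (L): throw ball5 h=3 -> lands@9:R; in-air after throw: [b4@7:R b2@8:L b5@9:R b1@10:L b3@12:L]
Beat 7 (R): throw ball4 h=7 -> lands@14:L; in-air after throw: [b2@8:L b5@9:R b1@10:L b3@12:L b4@14:L]
Beat 8 (L): throw ball2 h=3 -> lands@11:R; in-air after throw: [b5@9:R b1@10:L b2@11:R b3@12:L b4@14:L]
Beat 9 (R): throw ball5 h=7 -> lands@16:L; in-air after throw: [b1@10:L b2@11:R b3@12:L b4@14:L b5@16:L]
Beat 10 (L): throw ball1 h=3 -> lands@13:R; in-air after throw: [b2@11:R b3@12:L b1@13:R b4@14:L b5@16:L]
Beat 11 (R): throw ball2 h=7 -> lands@18:L; in-air after throw: [b3@12:L b1@13:R b4@14:L b5@16:L b2@18:L]
Ball 2: thrown@1 h=7 -> first land @8; rethrown@8 h=3 -> second land @11

Answer: 8 11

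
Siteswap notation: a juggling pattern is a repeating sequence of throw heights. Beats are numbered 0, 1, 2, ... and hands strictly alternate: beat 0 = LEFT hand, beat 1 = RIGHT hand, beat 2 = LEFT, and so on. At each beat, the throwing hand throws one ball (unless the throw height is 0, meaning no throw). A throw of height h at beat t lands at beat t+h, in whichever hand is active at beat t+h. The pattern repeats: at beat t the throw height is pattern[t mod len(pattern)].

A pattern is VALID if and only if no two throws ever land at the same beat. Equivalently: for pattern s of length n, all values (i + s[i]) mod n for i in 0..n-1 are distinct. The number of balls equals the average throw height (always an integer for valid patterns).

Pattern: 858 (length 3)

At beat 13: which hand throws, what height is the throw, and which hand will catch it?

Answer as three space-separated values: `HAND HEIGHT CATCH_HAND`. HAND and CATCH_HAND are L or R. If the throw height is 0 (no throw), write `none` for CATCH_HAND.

Answer: R 5 L

Derivation:
Beat 13: 13 mod 2 = 1, so hand = R
Throw height = pattern[13 mod 3] = pattern[1] = 5
Lands at beat 13+5=18, 18 mod 2 = 0, so catch hand = L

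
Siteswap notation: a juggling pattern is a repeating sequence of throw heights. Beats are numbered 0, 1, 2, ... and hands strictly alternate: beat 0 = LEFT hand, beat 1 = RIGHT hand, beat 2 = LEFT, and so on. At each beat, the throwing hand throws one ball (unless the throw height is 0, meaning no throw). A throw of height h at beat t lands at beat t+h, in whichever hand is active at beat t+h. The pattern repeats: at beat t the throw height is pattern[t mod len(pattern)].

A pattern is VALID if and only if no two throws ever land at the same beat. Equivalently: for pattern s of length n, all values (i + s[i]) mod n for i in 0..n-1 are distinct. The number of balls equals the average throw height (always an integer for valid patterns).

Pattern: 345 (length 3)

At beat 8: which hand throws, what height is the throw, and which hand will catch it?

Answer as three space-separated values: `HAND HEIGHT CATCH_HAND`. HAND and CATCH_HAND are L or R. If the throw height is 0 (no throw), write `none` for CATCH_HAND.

Beat 8: 8 mod 2 = 0, so hand = L
Throw height = pattern[8 mod 3] = pattern[2] = 5
Lands at beat 8+5=13, 13 mod 2 = 1, so catch hand = R

Answer: L 5 R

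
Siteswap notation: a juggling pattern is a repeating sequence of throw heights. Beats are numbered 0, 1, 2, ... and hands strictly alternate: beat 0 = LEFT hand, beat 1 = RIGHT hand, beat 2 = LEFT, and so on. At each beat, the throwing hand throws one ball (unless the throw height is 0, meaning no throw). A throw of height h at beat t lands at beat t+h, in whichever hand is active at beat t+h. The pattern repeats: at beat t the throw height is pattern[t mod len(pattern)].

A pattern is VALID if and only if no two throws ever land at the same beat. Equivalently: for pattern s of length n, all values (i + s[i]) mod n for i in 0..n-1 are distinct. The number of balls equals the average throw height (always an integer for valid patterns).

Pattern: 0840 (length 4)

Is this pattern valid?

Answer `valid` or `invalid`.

i=0: (i + s[i]) mod n = (0 + 0) mod 4 = 0
i=1: (i + s[i]) mod n = (1 + 8) mod 4 = 1
i=2: (i + s[i]) mod n = (2 + 4) mod 4 = 2
i=3: (i + s[i]) mod n = (3 + 0) mod 4 = 3
Residues: [0, 1, 2, 3], distinct: True

Answer: valid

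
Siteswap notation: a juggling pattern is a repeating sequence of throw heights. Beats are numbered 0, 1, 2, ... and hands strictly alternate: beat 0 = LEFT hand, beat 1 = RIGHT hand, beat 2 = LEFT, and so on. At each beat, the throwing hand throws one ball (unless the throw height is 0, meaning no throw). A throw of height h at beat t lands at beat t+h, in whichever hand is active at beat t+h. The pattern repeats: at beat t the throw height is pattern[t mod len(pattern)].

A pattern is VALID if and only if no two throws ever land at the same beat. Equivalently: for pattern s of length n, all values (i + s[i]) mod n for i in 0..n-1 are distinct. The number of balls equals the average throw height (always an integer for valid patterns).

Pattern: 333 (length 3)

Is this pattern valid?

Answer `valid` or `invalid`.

Answer: valid

Derivation:
i=0: (i + s[i]) mod n = (0 + 3) mod 3 = 0
i=1: (i + s[i]) mod n = (1 + 3) mod 3 = 1
i=2: (i + s[i]) mod n = (2 + 3) mod 3 = 2
Residues: [0, 1, 2], distinct: True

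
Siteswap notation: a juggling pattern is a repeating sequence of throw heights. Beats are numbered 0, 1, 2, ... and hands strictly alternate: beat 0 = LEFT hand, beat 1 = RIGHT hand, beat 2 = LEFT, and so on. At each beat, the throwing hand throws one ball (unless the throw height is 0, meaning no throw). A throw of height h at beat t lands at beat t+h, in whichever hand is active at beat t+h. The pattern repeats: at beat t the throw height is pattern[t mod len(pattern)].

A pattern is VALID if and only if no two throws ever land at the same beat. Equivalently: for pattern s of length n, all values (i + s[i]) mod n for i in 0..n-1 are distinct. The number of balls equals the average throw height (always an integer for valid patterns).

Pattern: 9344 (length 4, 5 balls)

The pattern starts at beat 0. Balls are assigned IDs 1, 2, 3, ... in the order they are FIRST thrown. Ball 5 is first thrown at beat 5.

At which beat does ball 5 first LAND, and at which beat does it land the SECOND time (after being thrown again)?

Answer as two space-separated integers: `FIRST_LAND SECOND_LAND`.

Answer: 8 17

Derivation:
Beat 0 (L): throw ball1 h=9 -> lands@9:R; in-air after throw: [b1@9:R]
Beat 1 (R): throw ball2 h=3 -> lands@4:L; in-air after throw: [b2@4:L b1@9:R]
Beat 2 (L): throw ball3 h=4 -> lands@6:L; in-air after throw: [b2@4:L b3@6:L b1@9:R]
Beat 3 (R): throw ball4 h=4 -> lands@7:R; in-air after throw: [b2@4:L b3@6:L b4@7:R b1@9:R]
Beat 4 (L): throw ball2 h=9 -> lands@13:R; in-air after throw: [b3@6:L b4@7:R b1@9:R b2@13:R]
Beat 5 (R): throw ball5 h=3 -> lands@8:L; in-air after throw: [b3@6:L b4@7:R b5@8:L b1@9:R b2@13:R]
Beat 6 (L): throw ball3 h=4 -> lands@10:L; in-air after throw: [b4@7:R b5@8:L b1@9:R b3@10:L b2@13:R]
Beat 7 (R): throw ball4 h=4 -> lands@11:R; in-air after throw: [b5@8:L b1@9:R b3@10:L b4@11:R b2@13:R]
Beat 8 (L): throw ball5 h=9 -> lands@17:R; in-air after throw: [b1@9:R b3@10:L b4@11:R b2@13:R b5@17:R]
Beat 9 (R): throw ball1 h=3 -> lands@12:L; in-air after throw: [b3@10:L b4@11:R b1@12:L b2@13:R b5@17:R]
Beat 10 (L): throw ball3 h=4 -> lands@14:L; in-air after throw: [b4@11:R b1@12:L b2@13:R b3@14:L b5@17:R]
Beat 11 (R): throw ball4 h=4 -> lands@15:R; in-air after throw: [b1@12:L b2@13:R b3@14:L b4@15:R b5@17:R]
Beat 12 (L): throw ball1 h=9 -> lands@21:R; in-air after throw: [b2@13:R b3@14:L b4@15:R b5@17:R b1@21:R]
Ball 5: thrown@5 h=3 -> first land @8; rethrown@8 h=9 -> second land @17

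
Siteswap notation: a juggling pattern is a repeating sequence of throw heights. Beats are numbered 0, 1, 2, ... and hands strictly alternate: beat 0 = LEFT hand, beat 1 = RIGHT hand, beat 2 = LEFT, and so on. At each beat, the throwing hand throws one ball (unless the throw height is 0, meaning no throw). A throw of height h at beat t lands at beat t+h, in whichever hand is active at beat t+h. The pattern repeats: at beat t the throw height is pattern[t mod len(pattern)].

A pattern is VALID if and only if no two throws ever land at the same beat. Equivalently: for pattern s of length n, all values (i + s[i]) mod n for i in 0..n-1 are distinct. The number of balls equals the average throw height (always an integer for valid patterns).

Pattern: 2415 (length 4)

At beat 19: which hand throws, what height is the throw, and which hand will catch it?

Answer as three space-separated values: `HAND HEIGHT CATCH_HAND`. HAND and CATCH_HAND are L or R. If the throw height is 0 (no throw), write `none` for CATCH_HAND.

Beat 19: 19 mod 2 = 1, so hand = R
Throw height = pattern[19 mod 4] = pattern[3] = 5
Lands at beat 19+5=24, 24 mod 2 = 0, so catch hand = L

Answer: R 5 L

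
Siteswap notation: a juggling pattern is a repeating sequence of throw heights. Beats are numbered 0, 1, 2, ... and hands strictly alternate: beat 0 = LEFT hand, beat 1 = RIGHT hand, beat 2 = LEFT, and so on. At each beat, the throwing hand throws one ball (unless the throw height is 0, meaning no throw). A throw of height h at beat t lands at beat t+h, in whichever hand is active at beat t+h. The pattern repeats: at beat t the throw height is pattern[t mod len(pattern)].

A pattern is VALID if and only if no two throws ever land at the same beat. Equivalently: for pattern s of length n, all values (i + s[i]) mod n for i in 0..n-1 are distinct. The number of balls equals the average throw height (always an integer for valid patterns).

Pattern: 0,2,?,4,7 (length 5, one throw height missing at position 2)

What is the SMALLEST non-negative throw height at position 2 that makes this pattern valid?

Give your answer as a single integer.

i=0: (0 + 0) mod 5 = 0
i=1: (1 + 2) mod 5 = 3
i=2: s[i]=? (unknown)
i=3: (3 + 4) mod 5 = 2
i=4: (4 + 7) mod 5 = 1
Known residues: [0, 1, 2, 3]; need a permutation of 0..4, so missing residue r = 4
Need (2 + s) mod 5 = 4; smallest s = (4 - 2) mod 5 = 2

Answer: 2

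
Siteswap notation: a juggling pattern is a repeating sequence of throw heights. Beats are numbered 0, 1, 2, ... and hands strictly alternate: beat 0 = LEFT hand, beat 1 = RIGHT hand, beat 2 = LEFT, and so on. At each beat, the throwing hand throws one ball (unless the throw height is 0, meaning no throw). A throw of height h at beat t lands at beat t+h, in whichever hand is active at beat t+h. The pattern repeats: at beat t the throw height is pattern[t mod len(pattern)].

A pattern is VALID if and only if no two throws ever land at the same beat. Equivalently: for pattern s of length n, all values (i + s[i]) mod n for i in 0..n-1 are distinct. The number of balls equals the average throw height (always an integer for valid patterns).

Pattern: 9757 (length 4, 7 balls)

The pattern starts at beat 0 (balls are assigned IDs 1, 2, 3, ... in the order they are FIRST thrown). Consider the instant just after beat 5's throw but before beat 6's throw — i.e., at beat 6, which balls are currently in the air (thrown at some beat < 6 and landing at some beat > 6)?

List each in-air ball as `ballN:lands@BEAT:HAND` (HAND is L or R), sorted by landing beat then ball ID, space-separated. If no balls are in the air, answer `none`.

Beat 0 (L): throw ball1 h=9 -> lands@9:R; in-air after throw: [b1@9:R]
Beat 1 (R): throw ball2 h=7 -> lands@8:L; in-air after throw: [b2@8:L b1@9:R]
Beat 2 (L): throw ball3 h=5 -> lands@7:R; in-air after throw: [b3@7:R b2@8:L b1@9:R]
Beat 3 (R): throw ball4 h=7 -> lands@10:L; in-air after throw: [b3@7:R b2@8:L b1@9:R b4@10:L]
Beat 4 (L): throw ball5 h=9 -> lands@13:R; in-air after throw: [b3@7:R b2@8:L b1@9:R b4@10:L b5@13:R]
Beat 5 (R): throw ball6 h=7 -> lands@12:L; in-air after throw: [b3@7:R b2@8:L b1@9:R b4@10:L b6@12:L b5@13:R]
Beat 6 (L): throw ball7 h=5 -> lands@11:R; in-air after throw: [b3@7:R b2@8:L b1@9:R b4@10:L b7@11:R b6@12:L b5@13:R]

Answer: ball3:lands@7:R ball2:lands@8:L ball1:lands@9:R ball4:lands@10:L ball6:lands@12:L ball5:lands@13:R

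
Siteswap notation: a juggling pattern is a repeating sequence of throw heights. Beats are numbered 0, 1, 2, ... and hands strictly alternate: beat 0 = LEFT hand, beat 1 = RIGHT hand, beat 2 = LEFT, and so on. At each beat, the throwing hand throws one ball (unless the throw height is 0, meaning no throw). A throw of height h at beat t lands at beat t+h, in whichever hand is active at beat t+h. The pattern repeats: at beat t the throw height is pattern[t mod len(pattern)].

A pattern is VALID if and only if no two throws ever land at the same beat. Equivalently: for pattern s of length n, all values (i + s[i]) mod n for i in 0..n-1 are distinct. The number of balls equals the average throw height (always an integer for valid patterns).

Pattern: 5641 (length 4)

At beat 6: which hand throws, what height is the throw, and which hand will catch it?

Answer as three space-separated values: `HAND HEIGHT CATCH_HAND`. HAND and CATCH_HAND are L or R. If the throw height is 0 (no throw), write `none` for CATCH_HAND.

Beat 6: 6 mod 2 = 0, so hand = L
Throw height = pattern[6 mod 4] = pattern[2] = 4
Lands at beat 6+4=10, 10 mod 2 = 0, so catch hand = L

Answer: L 4 L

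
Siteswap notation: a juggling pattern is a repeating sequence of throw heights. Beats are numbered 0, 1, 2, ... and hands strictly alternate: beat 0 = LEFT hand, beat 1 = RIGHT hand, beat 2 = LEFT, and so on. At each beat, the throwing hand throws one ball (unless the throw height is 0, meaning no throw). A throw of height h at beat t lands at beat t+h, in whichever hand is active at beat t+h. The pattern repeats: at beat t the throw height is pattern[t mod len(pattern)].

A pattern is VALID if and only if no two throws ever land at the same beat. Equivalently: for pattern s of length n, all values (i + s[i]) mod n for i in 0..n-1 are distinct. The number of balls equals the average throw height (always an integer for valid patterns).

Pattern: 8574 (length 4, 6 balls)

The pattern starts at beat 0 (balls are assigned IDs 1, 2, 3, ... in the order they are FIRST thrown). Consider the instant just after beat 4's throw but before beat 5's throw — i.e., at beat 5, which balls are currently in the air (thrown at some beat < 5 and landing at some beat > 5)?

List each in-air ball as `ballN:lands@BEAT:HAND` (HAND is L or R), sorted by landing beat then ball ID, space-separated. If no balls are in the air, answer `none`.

Answer: ball2:lands@6:L ball4:lands@7:R ball1:lands@8:L ball3:lands@9:R ball5:lands@12:L

Derivation:
Beat 0 (L): throw ball1 h=8 -> lands@8:L; in-air after throw: [b1@8:L]
Beat 1 (R): throw ball2 h=5 -> lands@6:L; in-air after throw: [b2@6:L b1@8:L]
Beat 2 (L): throw ball3 h=7 -> lands@9:R; in-air after throw: [b2@6:L b1@8:L b3@9:R]
Beat 3 (R): throw ball4 h=4 -> lands@7:R; in-air after throw: [b2@6:L b4@7:R b1@8:L b3@9:R]
Beat 4 (L): throw ball5 h=8 -> lands@12:L; in-air after throw: [b2@6:L b4@7:R b1@8:L b3@9:R b5@12:L]
Beat 5 (R): throw ball6 h=5 -> lands@10:L; in-air after throw: [b2@6:L b4@7:R b1@8:L b3@9:R b6@10:L b5@12:L]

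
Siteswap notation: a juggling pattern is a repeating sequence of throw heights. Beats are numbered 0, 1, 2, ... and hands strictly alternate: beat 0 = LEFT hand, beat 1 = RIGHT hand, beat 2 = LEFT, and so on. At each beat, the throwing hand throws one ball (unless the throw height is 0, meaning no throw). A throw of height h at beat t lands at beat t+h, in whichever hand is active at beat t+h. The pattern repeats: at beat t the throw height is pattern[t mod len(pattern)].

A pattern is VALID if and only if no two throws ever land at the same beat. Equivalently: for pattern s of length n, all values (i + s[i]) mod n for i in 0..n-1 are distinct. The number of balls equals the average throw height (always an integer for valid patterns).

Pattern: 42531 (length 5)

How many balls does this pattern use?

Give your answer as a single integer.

Pattern = [4, 2, 5, 3, 1], length n = 5
  position 0: throw height = 4, running sum = 4
  position 1: throw height = 2, running sum = 6
  position 2: throw height = 5, running sum = 11
  position 3: throw height = 3, running sum = 14
  position 4: throw height = 1, running sum = 15
Total sum = 15; balls = sum / n = 15 / 5 = 3

Answer: 3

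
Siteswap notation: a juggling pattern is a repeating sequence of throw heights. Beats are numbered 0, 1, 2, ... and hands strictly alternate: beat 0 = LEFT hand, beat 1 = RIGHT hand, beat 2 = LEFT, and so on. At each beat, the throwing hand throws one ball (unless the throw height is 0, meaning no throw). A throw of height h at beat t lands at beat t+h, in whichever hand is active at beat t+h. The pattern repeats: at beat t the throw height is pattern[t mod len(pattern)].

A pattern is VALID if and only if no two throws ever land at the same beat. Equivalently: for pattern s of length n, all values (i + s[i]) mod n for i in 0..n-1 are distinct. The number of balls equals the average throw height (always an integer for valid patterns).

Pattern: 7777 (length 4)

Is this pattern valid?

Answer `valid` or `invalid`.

Answer: valid

Derivation:
i=0: (i + s[i]) mod n = (0 + 7) mod 4 = 3
i=1: (i + s[i]) mod n = (1 + 7) mod 4 = 0
i=2: (i + s[i]) mod n = (2 + 7) mod 4 = 1
i=3: (i + s[i]) mod n = (3 + 7) mod 4 = 2
Residues: [3, 0, 1, 2], distinct: True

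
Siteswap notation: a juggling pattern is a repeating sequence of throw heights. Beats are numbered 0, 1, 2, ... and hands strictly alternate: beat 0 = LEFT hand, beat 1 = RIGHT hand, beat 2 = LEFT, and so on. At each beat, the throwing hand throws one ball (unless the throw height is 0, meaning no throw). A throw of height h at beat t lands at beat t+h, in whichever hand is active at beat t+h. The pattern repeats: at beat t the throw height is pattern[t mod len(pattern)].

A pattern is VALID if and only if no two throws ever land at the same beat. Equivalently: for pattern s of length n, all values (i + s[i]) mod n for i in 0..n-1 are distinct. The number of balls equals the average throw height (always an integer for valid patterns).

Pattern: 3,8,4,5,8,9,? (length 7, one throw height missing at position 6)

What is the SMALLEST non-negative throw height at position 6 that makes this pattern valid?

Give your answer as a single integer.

Answer: 5

Derivation:
i=0: (0 + 3) mod 7 = 3
i=1: (1 + 8) mod 7 = 2
i=2: (2 + 4) mod 7 = 6
i=3: (3 + 5) mod 7 = 1
i=4: (4 + 8) mod 7 = 5
i=5: (5 + 9) mod 7 = 0
i=6: s[i]=? (unknown)
Known residues: [0, 1, 2, 3, 5, 6]; need a permutation of 0..6, so missing residue r = 4
Need (6 + s) mod 7 = 4; smallest s = (4 - 6) mod 7 = 5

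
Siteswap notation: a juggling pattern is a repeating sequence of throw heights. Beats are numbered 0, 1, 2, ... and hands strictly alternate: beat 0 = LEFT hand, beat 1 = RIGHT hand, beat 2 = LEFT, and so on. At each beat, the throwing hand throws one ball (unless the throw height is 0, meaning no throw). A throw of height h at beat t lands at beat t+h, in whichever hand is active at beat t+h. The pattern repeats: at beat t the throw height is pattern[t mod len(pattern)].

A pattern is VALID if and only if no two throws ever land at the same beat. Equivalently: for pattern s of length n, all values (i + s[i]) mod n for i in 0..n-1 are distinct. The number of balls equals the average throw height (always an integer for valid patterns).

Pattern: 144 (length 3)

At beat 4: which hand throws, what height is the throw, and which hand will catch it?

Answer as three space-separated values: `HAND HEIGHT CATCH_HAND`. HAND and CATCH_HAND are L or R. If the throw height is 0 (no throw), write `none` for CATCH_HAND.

Beat 4: 4 mod 2 = 0, so hand = L
Throw height = pattern[4 mod 3] = pattern[1] = 4
Lands at beat 4+4=8, 8 mod 2 = 0, so catch hand = L

Answer: L 4 L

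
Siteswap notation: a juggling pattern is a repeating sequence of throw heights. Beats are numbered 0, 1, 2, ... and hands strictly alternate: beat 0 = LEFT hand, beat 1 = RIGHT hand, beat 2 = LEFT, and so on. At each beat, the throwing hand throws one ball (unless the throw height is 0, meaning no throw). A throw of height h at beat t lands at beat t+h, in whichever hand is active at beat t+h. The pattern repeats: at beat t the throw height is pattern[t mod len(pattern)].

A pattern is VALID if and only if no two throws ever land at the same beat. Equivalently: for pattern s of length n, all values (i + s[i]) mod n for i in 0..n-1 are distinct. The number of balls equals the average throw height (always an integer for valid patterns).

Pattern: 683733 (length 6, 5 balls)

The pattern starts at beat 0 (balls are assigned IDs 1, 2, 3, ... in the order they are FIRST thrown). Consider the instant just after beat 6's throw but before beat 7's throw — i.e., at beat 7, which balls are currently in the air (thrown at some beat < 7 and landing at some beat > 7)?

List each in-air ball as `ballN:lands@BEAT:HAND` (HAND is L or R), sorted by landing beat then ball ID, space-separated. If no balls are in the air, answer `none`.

Answer: ball3:lands@8:L ball2:lands@9:R ball4:lands@10:L ball1:lands@12:L

Derivation:
Beat 0 (L): throw ball1 h=6 -> lands@6:L; in-air after throw: [b1@6:L]
Beat 1 (R): throw ball2 h=8 -> lands@9:R; in-air after throw: [b1@6:L b2@9:R]
Beat 2 (L): throw ball3 h=3 -> lands@5:R; in-air after throw: [b3@5:R b1@6:L b2@9:R]
Beat 3 (R): throw ball4 h=7 -> lands@10:L; in-air after throw: [b3@5:R b1@6:L b2@9:R b4@10:L]
Beat 4 (L): throw ball5 h=3 -> lands@7:R; in-air after throw: [b3@5:R b1@6:L b5@7:R b2@9:R b4@10:L]
Beat 5 (R): throw ball3 h=3 -> lands@8:L; in-air after throw: [b1@6:L b5@7:R b3@8:L b2@9:R b4@10:L]
Beat 6 (L): throw ball1 h=6 -> lands@12:L; in-air after throw: [b5@7:R b3@8:L b2@9:R b4@10:L b1@12:L]
Beat 7 (R): throw ball5 h=8 -> lands@15:R; in-air after throw: [b3@8:L b2@9:R b4@10:L b1@12:L b5@15:R]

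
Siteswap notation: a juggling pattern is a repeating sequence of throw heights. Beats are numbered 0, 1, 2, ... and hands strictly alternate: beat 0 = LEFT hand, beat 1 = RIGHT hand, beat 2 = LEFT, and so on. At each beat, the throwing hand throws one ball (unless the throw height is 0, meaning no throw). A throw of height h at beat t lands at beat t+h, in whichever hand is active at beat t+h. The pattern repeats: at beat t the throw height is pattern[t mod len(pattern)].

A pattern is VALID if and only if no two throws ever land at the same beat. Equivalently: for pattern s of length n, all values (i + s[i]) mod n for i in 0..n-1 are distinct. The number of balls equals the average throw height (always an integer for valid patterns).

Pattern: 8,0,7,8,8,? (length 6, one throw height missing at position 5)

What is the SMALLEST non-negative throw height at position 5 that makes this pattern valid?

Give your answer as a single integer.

i=0: (0 + 8) mod 6 = 2
i=1: (1 + 0) mod 6 = 1
i=2: (2 + 7) mod 6 = 3
i=3: (3 + 8) mod 6 = 5
i=4: (4 + 8) mod 6 = 0
i=5: s[i]=? (unknown)
Known residues: [0, 1, 2, 3, 5]; need a permutation of 0..5, so missing residue r = 4
Need (5 + s) mod 6 = 4; smallest s = (4 - 5) mod 6 = 5

Answer: 5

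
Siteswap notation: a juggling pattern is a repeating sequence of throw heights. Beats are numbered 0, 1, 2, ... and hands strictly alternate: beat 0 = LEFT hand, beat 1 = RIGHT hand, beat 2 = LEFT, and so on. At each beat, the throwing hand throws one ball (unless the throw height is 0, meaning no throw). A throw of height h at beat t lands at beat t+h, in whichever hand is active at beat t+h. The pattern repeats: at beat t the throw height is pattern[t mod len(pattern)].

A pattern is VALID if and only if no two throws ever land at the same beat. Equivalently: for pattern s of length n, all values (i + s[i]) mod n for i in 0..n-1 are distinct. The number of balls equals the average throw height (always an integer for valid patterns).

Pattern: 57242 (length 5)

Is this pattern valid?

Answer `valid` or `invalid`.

Answer: valid

Derivation:
i=0: (i + s[i]) mod n = (0 + 5) mod 5 = 0
i=1: (i + s[i]) mod n = (1 + 7) mod 5 = 3
i=2: (i + s[i]) mod n = (2 + 2) mod 5 = 4
i=3: (i + s[i]) mod n = (3 + 4) mod 5 = 2
i=4: (i + s[i]) mod n = (4 + 2) mod 5 = 1
Residues: [0, 3, 4, 2, 1], distinct: True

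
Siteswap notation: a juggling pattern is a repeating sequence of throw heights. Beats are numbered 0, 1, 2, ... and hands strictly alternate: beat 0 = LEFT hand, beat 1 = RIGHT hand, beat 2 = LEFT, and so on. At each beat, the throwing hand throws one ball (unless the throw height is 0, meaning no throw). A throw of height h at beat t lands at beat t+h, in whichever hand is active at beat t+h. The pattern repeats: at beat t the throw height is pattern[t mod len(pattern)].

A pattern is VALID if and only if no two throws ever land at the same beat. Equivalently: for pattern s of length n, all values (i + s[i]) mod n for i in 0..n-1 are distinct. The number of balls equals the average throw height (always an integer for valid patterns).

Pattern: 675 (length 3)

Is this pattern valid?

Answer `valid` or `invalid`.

Answer: valid

Derivation:
i=0: (i + s[i]) mod n = (0 + 6) mod 3 = 0
i=1: (i + s[i]) mod n = (1 + 7) mod 3 = 2
i=2: (i + s[i]) mod n = (2 + 5) mod 3 = 1
Residues: [0, 2, 1], distinct: True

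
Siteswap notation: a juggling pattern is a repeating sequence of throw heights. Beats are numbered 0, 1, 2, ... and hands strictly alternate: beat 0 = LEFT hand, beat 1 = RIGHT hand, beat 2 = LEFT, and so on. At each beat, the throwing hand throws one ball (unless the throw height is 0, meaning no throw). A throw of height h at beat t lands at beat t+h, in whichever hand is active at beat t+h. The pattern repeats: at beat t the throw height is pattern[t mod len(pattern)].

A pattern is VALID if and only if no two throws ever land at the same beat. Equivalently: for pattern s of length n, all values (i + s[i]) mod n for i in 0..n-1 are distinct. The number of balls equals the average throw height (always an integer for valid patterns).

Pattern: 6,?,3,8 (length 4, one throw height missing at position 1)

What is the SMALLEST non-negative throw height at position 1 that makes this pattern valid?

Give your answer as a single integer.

i=0: (0 + 6) mod 4 = 2
i=1: s[i]=? (unknown)
i=2: (2 + 3) mod 4 = 1
i=3: (3 + 8) mod 4 = 3
Known residues: [1, 2, 3]; need a permutation of 0..3, so missing residue r = 0
Need (1 + s) mod 4 = 0; smallest s = (0 - 1) mod 4 = 3

Answer: 3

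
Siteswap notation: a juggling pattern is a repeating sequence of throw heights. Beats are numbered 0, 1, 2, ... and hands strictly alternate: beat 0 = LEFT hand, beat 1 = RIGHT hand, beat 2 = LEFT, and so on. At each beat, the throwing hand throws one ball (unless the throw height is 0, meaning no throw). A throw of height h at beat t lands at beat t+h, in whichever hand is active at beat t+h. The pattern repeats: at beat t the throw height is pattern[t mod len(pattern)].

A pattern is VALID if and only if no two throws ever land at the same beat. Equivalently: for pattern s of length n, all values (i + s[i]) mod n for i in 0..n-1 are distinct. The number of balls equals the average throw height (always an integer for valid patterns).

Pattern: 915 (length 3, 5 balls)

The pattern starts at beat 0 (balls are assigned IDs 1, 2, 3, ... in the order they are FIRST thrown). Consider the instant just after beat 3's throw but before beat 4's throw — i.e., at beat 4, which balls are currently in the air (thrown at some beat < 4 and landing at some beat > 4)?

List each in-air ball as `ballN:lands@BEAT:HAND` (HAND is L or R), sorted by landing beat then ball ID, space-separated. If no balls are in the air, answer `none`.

Answer: ball2:lands@7:R ball1:lands@9:R ball3:lands@12:L

Derivation:
Beat 0 (L): throw ball1 h=9 -> lands@9:R; in-air after throw: [b1@9:R]
Beat 1 (R): throw ball2 h=1 -> lands@2:L; in-air after throw: [b2@2:L b1@9:R]
Beat 2 (L): throw ball2 h=5 -> lands@7:R; in-air after throw: [b2@7:R b1@9:R]
Beat 3 (R): throw ball3 h=9 -> lands@12:L; in-air after throw: [b2@7:R b1@9:R b3@12:L]
Beat 4 (L): throw ball4 h=1 -> lands@5:R; in-air after throw: [b4@5:R b2@7:R b1@9:R b3@12:L]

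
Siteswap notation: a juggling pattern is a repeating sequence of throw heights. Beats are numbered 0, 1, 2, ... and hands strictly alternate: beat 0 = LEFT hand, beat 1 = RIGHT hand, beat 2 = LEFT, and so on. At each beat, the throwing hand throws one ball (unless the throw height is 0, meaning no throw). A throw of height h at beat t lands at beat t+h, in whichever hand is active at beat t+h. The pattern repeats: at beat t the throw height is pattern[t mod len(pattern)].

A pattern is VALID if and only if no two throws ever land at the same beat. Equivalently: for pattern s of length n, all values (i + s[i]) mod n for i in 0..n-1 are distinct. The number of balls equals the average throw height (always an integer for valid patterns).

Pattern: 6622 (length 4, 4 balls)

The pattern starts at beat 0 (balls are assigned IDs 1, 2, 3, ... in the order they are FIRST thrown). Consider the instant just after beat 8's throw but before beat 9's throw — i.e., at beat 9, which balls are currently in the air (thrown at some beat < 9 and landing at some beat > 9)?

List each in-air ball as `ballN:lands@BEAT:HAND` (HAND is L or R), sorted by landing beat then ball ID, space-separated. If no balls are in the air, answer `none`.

Beat 0 (L): throw ball1 h=6 -> lands@6:L; in-air after throw: [b1@6:L]
Beat 1 (R): throw ball2 h=6 -> lands@7:R; in-air after throw: [b1@6:L b2@7:R]
Beat 2 (L): throw ball3 h=2 -> lands@4:L; in-air after throw: [b3@4:L b1@6:L b2@7:R]
Beat 3 (R): throw ball4 h=2 -> lands@5:R; in-air after throw: [b3@4:L b4@5:R b1@6:L b2@7:R]
Beat 4 (L): throw ball3 h=6 -> lands@10:L; in-air after throw: [b4@5:R b1@6:L b2@7:R b3@10:L]
Beat 5 (R): throw ball4 h=6 -> lands@11:R; in-air after throw: [b1@6:L b2@7:R b3@10:L b4@11:R]
Beat 6 (L): throw ball1 h=2 -> lands@8:L; in-air after throw: [b2@7:R b1@8:L b3@10:L b4@11:R]
Beat 7 (R): throw ball2 h=2 -> lands@9:R; in-air after throw: [b1@8:L b2@9:R b3@10:L b4@11:R]
Beat 8 (L): throw ball1 h=6 -> lands@14:L; in-air after throw: [b2@9:R b3@10:L b4@11:R b1@14:L]
Beat 9 (R): throw ball2 h=6 -> lands@15:R; in-air after throw: [b3@10:L b4@11:R b1@14:L b2@15:R]

Answer: ball3:lands@10:L ball4:lands@11:R ball1:lands@14:L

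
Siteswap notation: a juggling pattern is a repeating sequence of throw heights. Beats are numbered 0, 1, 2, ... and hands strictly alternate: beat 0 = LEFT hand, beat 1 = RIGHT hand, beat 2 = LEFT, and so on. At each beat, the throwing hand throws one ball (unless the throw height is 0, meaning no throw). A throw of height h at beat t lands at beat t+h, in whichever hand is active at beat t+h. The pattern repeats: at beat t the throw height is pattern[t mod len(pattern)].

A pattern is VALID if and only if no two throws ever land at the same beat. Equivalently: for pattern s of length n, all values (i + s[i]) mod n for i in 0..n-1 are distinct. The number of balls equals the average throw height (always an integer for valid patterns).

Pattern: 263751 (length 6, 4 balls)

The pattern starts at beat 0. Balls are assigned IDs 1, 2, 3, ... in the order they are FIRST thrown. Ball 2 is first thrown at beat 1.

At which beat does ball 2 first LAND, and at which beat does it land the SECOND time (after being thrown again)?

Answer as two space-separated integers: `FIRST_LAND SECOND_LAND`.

Beat 0 (L): throw ball1 h=2 -> lands@2:L; in-air after throw: [b1@2:L]
Beat 1 (R): throw ball2 h=6 -> lands@7:R; in-air after throw: [b1@2:L b2@7:R]
Beat 2 (L): throw ball1 h=3 -> lands@5:R; in-air after throw: [b1@5:R b2@7:R]
Beat 3 (R): throw ball3 h=7 -> lands@10:L; in-air after throw: [b1@5:R b2@7:R b3@10:L]
Beat 4 (L): throw ball4 h=5 -> lands@9:R; in-air after throw: [b1@5:R b2@7:R b4@9:R b3@10:L]
Beat 5 (R): throw ball1 h=1 -> lands@6:L; in-air after throw: [b1@6:L b2@7:R b4@9:R b3@10:L]
Beat 6 (L): throw ball1 h=2 -> lands@8:L; in-air after throw: [b2@7:R b1@8:L b4@9:R b3@10:L]
Beat 7 (R): throw ball2 h=6 -> lands@13:R; in-air after throw: [b1@8:L b4@9:R b3@10:L b2@13:R]
Beat 8 (L): throw ball1 h=3 -> lands@11:R; in-air after throw: [b4@9:R b3@10:L b1@11:R b2@13:R]
Beat 9 (R): throw ball4 h=7 -> lands@16:L; in-air after throw: [b3@10:L b1@11:R b2@13:R b4@16:L]
Beat 10 (L): throw ball3 h=5 -> lands@15:R; in-air after throw: [b1@11:R b2@13:R b3@15:R b4@16:L]
Beat 11 (R): throw ball1 h=1 -> lands@12:L; in-air after throw: [b1@12:L b2@13:R b3@15:R b4@16:L]
Beat 12 (L): throw ball1 h=2 -> lands@14:L; in-air after throw: [b2@13:R b1@14:L b3@15:R b4@16:L]
Beat 13 (R): throw ball2 h=6 -> lands@19:R; in-air after throw: [b1@14:L b3@15:R b4@16:L b2@19:R]
Ball 2: thrown@1 h=6 -> first land @7; rethrown@7 h=6 -> second land @13

Answer: 7 13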